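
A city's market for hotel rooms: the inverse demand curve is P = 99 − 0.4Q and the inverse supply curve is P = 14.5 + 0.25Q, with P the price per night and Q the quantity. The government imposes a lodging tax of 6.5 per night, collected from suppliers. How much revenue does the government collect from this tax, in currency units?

Tax revenue = 780.

Rewrite in direct form: Qd = 247.5 − 2.5P and Qs = 4P − 58.
Without the tax, 247.5 − 2.5P = 4P − 58 gives 6.5P = 305.5, so P* = 47 and Q* = 130.
With the tax collected from suppliers, supply shifts: Qs = 4(P − 6.5) − 58.
New equilibrium: consumers pay 51, suppliers receive 44.5, Q = 120. (Wedge: Pb − Ps = 6.5.)
Revenue = t · Q = 6.5 · 120 = 780.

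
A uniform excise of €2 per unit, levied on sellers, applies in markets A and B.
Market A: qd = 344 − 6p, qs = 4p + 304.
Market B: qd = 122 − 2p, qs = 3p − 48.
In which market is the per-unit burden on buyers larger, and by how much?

Market A: pre-tax p* = €4, q* = 320; post-tax q = 315.2; per-unit burden on buyers = €0.8.
Market B: pre-tax p* = €34, q* = 54; post-tax q = 51.6; per-unit burden on buyers = €1.2.
Difference: €0.8 vs €1.2 → market B is larger by €0.4.

Market B, by €0.4.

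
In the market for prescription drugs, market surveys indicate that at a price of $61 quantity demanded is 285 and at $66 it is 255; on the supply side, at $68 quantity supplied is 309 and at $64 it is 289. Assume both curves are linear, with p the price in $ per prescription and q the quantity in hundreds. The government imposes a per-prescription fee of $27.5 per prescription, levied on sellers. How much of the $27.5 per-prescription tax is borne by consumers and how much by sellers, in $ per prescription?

Demand slope: (255 − 285)/(66 − 61) = -6, so qd = 651 − 6p.
Supply slope: (289 − 309)/(64 − 68) = 5, so qs = 5p − 31.
Without the tax, 651 − 6p = 5p − 31 gives 11p = 682, so p* = $62 and q* = 279.
With the tax collected from sellers, supply shifts: qs = 5(p − 27.5) − 31.
Solving gives q = 204 with consumers paying $74.5 and sellers receiving $47 (the $27.5 wedge).
Burden on consumers: $12.5; on sellers: $15. (They sum to $27.5.)

Consumers bear $12.5 per prescription; sellers bear $15 per prescription.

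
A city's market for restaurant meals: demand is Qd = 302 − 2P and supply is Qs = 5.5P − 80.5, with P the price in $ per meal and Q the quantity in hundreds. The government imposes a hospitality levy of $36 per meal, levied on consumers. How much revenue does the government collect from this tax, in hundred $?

Tax revenue = $5299.2 hundred.

Before the tax: set 302 − 2P = 5.5P − 80.5 → P* = $51, Q* = 200.
With the tax collected from consumers, demand (in seller-price terms) shifts: Qd = 302 − 2(P + 36).
Solving gives Q = 147.2 with consumers paying $77.4 and suppliers receiving $41.4 (the $36 wedge).
Revenue = t · Q = 36 · 147.2 = $5299.2.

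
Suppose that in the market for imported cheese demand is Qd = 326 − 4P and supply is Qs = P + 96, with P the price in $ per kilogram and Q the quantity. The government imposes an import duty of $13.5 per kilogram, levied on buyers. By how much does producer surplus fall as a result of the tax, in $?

Without the tax, 326 − 4P = P + 96 gives 5P = 230, so P* = $46 and Q* = 142.
With the tax collected from buyers, demand (in seller-price terms) shifts: Qd = 326 − 4(P + 13.5).
Solving gives Q = 131.2 with buyers paying $48.7 and sellers receiving $35.2 (the $13.5 wedge).
ΔPS is the trapezoid between Q = 131.2 and Q = 142 of height $10.8: ½ · (142 + 131.2) · 10.8 = $1475.28.

Producer surplus falls by $1475.28.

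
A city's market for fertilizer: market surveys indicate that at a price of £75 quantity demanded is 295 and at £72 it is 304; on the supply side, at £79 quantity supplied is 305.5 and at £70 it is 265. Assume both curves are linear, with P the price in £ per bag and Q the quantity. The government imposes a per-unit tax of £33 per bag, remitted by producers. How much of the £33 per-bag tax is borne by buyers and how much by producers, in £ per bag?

Demand slope: (304 − 295)/(72 − 75) = -3, so Qd = 520 − 3P.
Supply slope: (265 − 305.5)/(70 − 79) = 4.5, so Qs = 4.5P − 50.
Before the tax: set 520 − 3P = 4.5P − 50 → P* = £76, Q* = 292.
With the tax collected from producers, supply shifts: Qs = 4.5(P − 33) − 50.
New equilibrium: buyers pay £95.8, producers receive £62.8, Q = 232.6. (Wedge: Pb − Ps = 33.)
Burden on buyers: £19.8; on producers: £13.2. (They sum to £33.)
The less price-elastic side of the market bears the larger share of a per-unit tax.

Buyers bear £19.8 per bag; producers bear £13.2 per bag.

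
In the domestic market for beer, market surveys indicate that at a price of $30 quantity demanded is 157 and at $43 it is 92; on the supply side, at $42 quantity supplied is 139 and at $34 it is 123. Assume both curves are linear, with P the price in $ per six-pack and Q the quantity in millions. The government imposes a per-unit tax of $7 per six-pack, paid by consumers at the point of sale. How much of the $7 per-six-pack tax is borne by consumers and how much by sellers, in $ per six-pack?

Demand slope: (92 − 157)/(43 − 30) = -5, so Qd = 307 − 5P.
Supply slope: (123 − 139)/(34 − 42) = 2, so Qs = 2P + 55.
Before the tax: set 307 − 5P = 2P + 55 → P* = $36, Q* = 127.
With the tax collected from consumers, demand (in seller-price terms) shifts: Qd = 307 − 5(P + 7).
Solving gives Q = 117 with consumers paying $38 and sellers receiving $31 (the $7 wedge).
Burden on consumers: $2; on sellers: $5. (They sum to $7.)
The less price-elastic side of the market bears the larger share of a per-unit tax.

Consumers bear $2 per six-pack; sellers bear $5 per six-pack.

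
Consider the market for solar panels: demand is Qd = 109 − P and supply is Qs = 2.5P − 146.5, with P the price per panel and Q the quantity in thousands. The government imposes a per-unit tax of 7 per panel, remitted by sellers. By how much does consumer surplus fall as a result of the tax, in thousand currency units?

Without the tax, 109 − P = 2.5P − 146.5 gives 3.5P = 255.5, so P* = 73 and Q* = 36.
With the tax collected from sellers, supply shifts: Qs = 2.5(P − 7) − 146.5.
Solving gives Q = 31 with consumers paying 78 and sellers receiving 71 (the 7 wedge).
ΔCS is the trapezoid between Q = 31 and Q = 36 of height 5: ½ · (36 + 31) · 5 = 167.5.

Consumer surplus falls by 167.5 thousand.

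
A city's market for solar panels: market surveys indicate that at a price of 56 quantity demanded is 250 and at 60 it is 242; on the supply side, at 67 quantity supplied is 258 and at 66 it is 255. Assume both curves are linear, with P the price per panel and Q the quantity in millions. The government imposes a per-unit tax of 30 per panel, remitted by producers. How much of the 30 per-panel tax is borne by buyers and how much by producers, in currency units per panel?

Buyers bear 18 per panel; producers bear 12 per panel.

Demand slope: (242 − 250)/(60 − 56) = -2, so Qd = 362 − 2P.
Supply slope: (255 − 258)/(66 − 67) = 3, so Qs = 3P + 57.
Before the tax: set 362 − 2P = 3P + 57 → P* = 61, Q* = 240.
With the tax collected from producers, supply shifts: Qs = 3(P − 30) + 57.
New equilibrium: buyers pay 79, producers receive 49, Q = 204. (Wedge: Pb − Ps = 30.)
Burden on buyers: 18; on producers: 12. (They sum to 30.)
The less price-elastic side of the market bears the larger share of a per-unit tax.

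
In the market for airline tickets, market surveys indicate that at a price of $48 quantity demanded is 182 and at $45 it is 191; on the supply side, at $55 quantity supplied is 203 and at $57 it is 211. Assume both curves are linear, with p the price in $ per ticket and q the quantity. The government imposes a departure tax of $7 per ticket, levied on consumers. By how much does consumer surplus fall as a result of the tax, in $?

Consumer surplus falls by $692.

Demand slope: (191 − 182)/(45 − 48) = -3, so qd = 326 − 3p.
Supply slope: (211 − 203)/(57 − 55) = 4, so qs = 4p − 17.
Without the tax, 326 − 3p = 4p − 17 gives 7p = 343, so p* = $49 and q* = 179.
With the tax collected from consumers, demand (in seller-price terms) shifts: qd = 326 − 3(p + 7).
New equilibrium: consumers pay $53, producers receive $46, q = 167. (Wedge: pb − ps = 7.)
ΔCS is the trapezoid between Q = 167 and Q = 179 of height $4: ½ · (179 + 167) · 4 = $692.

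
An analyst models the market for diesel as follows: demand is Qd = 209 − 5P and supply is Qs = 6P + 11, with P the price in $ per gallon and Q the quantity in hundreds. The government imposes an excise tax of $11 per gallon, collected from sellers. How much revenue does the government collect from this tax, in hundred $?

Tax revenue = $979 hundred.

Without the tax, 209 − 5P = 6P + 11 gives 11P = 198, so P* = $18 and Q* = 119.
With the tax collected from sellers, supply shifts: Qs = 6(P − 11) + 11.
New equilibrium: buyers pay $24, sellers receive $13, Q = 89. (Wedge: Pb − Ps = 11.)
Revenue = t · Q = 11 · 89 = $979.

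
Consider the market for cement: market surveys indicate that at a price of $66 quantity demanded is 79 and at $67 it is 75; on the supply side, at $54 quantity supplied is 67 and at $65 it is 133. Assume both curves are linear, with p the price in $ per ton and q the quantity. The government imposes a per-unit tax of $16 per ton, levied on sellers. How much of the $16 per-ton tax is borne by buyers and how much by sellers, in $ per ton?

Buyers bear $9.6 per ton; sellers bear $6.4 per ton.

Demand slope: (75 − 79)/(67 − 66) = -4, so qd = 343 − 4p.
Supply slope: (133 − 67)/(65 − 54) = 6, so qs = 6p − 257.
Before the tax: set 343 − 4p = 6p − 257 → p* = $60, q* = 103.
With the tax collected from sellers, supply shifts: qs = 6(p − 16) − 257.
New equilibrium: buyers pay $69.6, sellers receive $53.6, q = 64.6. (Wedge: pb − ps = 16.)
Burden on buyers: $9.6; on sellers: $6.4. (They sum to $16.)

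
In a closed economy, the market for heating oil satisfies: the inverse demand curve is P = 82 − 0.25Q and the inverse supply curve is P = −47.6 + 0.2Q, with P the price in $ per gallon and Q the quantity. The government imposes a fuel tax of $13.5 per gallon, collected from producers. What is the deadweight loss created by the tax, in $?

Deadweight loss = $202.5.

Inverting to Q(P) form: Qd = 328 − 4P; Qs = 5P + 238.
Without the tax, 328 − 4P = 5P + 238 gives 9P = 90, so P* = $10 and Q* = 288.
With the tax collected from producers, supply shifts: Qs = 5(P − 13.5) + 238.
New equilibrium: buyers pay $17.5, producers receive $4, Q = 258. (Wedge: Pb − Ps = 13.5.)
Quantity falls by |ΔQ| = |288 − 258| = 30.
DWL = ½ · t · |ΔQ| = ½ · 13.5 · 30 = $202.5.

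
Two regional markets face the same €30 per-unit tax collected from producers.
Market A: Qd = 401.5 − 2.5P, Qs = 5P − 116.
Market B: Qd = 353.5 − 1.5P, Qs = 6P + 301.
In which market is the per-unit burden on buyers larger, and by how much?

Market A: pre-tax P* = €69, Q* = 229; post-tax Q = 179; per-unit burden on buyers = €20.
Market B: pre-tax P* = €7, Q* = 343; post-tax Q = 307; per-unit burden on buyers = €24.
Difference: €20 vs €24 → market B is larger by €4.

Market B, by €4.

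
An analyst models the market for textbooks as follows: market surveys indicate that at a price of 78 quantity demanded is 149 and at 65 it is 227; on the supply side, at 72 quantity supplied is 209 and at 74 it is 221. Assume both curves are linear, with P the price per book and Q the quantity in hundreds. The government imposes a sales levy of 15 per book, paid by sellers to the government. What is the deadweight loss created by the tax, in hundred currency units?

Demand slope: (227 − 149)/(65 − 78) = -6, so Qd = 617 − 6P.
Supply slope: (221 − 209)/(74 − 72) = 6, so Qs = 6P − 223.
Before the tax: set 617 − 6P = 6P − 223 → P* = 70, Q* = 197.
With the tax collected from sellers, supply shifts: Qs = 6(P − 15) − 223.
Solving gives Q = 152 with buyers paying 77.5 and sellers receiving 62.5 (the 15 wedge).
Quantity falls by |ΔQ| = |197 − 152| = 45.
DWL = ½ · t · |ΔQ| = ½ · 15 · 45 = 337.5.

Deadweight loss = 337.5 hundred.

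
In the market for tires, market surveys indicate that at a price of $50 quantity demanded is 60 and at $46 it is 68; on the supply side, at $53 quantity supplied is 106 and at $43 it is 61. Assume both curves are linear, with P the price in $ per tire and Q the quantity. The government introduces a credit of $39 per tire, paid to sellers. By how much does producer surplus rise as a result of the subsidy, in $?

Producer surplus rises by $1164.

Demand slope: (68 − 60)/(46 − 50) = -2, so Qd = 160 − 2P.
Supply slope: (61 − 106)/(43 − 53) = 4.5, so Qs = 4.5P − 132.5.
Without the subsidy, 160 − 2P = 4.5P − 132.5 gives 6.5P = 292.5, so P* = $45 and Q* = 70.
With a per-unit subsidy paid to sellers, each receives P + 39 per unit sold, so supply becomes Qs = 4.5(P + 39) − 132.5.
New equilibrium: buyers pay $18, sellers receive $57, Q = 124. (Wedge: Pb − Ps = −39.)
ΔPS is the trapezoid between Q = 124 and Q = 70 of height $12: ½ · (70 + 124) · 12 = $1164.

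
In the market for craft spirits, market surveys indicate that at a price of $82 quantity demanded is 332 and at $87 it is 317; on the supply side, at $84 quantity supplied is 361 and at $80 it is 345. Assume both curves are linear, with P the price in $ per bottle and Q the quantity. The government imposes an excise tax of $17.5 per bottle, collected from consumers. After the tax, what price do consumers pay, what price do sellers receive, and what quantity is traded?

Demand slope: (317 − 332)/(87 − 82) = -3, so Qd = 578 − 3P.
Supply slope: (345 − 361)/(80 − 84) = 4, so Qs = 4P + 25.
Without the tax, 578 − 3P = 4P + 25 gives 7P = 553, so P* = $79 and Q* = 341.
With the tax collected from consumers, demand (in seller-price terms) shifts: Qd = 578 − 3(P + 17.5).
Solving gives Q = 311 with consumers paying $89 and sellers receiving $71.5 (the $17.5 wedge).

Consumers pay $89; sellers receive $71.5; quantity = 311.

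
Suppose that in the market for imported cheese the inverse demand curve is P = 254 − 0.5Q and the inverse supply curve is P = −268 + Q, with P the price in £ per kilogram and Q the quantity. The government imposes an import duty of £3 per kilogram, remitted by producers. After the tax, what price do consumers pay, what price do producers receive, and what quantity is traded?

Inverting to Q(P) form: Qd = 508 − 2P; Qs = P + 268.
Before the tax: set 508 − 2P = P + 268 → P* = £80, Q* = 348.
With the tax collected from producers, supply shifts: Qs = (P − 3) + 268.
Solving gives Q = 346 with consumers paying £81 and producers receiving £78 (the £3 wedge).

Consumers pay £81; producers receive £78; quantity = 346.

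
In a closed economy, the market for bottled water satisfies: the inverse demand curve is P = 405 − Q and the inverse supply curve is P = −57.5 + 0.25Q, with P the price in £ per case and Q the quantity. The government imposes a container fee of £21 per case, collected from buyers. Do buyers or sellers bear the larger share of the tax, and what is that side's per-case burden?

Rewrite in direct form: Qd = 405 − P and Qs = 4P + 230.
Before the tax: set 405 − P = 4P + 230 → P* = £35, Q* = 370.
With the tax collected from buyers, demand (in seller-price terms) shifts: Qd = 405 − (P + 21).
Solving gives Q = 353.2 with buyers paying £51.8 and sellers receiving £30.8 (the £21 wedge).
Per-case burden: buyers £16.8, sellers £4.2.
Buyers take the larger share because demand is less price-elastic here (demand slope 1 vs supply slope 4).

Buyers bear the larger share: £16.8 per case.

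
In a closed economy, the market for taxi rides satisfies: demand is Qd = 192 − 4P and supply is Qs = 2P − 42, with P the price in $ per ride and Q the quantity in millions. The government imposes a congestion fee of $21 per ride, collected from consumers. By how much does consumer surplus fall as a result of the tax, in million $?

Consumer surplus falls by $154 million.

Before the tax: set 192 − 4P = 2P − 42 → P* = $39, Q* = 36.
With the tax collected from consumers, demand (in seller-price terms) shifts: Qd = 192 − 4(P + 21).
New equilibrium: consumers pay $46, sellers receive $25, Q = 8. (Wedge: Pb − Ps = 21.)
ΔCS is the trapezoid between Q = 8 and Q = 36 of height $7: ½ · (36 + 8) · 7 = $154.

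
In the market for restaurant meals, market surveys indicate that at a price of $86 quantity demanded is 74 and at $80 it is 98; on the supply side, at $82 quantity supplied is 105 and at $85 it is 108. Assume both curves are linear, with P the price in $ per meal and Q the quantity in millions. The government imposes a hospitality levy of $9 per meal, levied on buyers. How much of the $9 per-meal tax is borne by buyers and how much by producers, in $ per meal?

Buyers bear $1.8 per meal; producers bear $7.2 per meal.

Demand slope: (98 − 74)/(80 − 86) = -4, so Qd = 418 − 4P.
Supply slope: (108 − 105)/(85 − 82) = 1, so Qs = P + 23.
Before the tax: set 418 − 4P = P + 23 → P* = $79, Q* = 102.
With the tax collected from buyers, demand (in seller-price terms) shifts: Qd = 418 − 4(P + 9).
New equilibrium: buyers pay $80.8, producers receive $71.8, Q = 94.8. (Wedge: Pb − Ps = 9.)
Burden on buyers: $1.8; on producers: $7.2. (They sum to $9.)
The less price-elastic side of the market bears the larger share of a per-unit tax.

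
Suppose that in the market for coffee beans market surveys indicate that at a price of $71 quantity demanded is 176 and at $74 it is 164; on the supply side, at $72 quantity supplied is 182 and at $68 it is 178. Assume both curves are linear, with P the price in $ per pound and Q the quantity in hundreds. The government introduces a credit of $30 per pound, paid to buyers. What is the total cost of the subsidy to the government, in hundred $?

Government outlay = $6120 hundred.

Demand slope: (164 − 176)/(74 − 71) = -4, so Qd = 460 − 4P.
Supply slope: (178 − 182)/(68 − 72) = 1, so Qs = P + 110.
Without the subsidy, 460 − 4P = P + 110 gives 5P = 350, so P* = $70 and Q* = 180.
With a per-unit subsidy paid to buyers, each effectively pays P − 30, so demand becomes Qd = 460 − 4(P − 30).
New equilibrium: buyers pay $64, suppliers receive $94, Q = 204. (Wedge: Pb − Ps = −30.)
Outlay = t · Q = 30 · 204 = $6120.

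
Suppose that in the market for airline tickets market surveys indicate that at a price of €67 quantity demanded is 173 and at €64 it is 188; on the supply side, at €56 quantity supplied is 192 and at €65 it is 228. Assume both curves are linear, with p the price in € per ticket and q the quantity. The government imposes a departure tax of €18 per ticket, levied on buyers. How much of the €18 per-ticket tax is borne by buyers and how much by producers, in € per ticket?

Demand slope: (188 − 173)/(64 − 67) = -5, so qd = 508 − 5p.
Supply slope: (228 − 192)/(65 − 56) = 4, so qs = 4p − 32.
Without the tax, 508 − 5p = 4p − 32 gives 9p = 540, so p* = €60 and q* = 208.
With the tax collected from buyers, demand (in seller-price terms) shifts: qd = 508 − 5(p + 18).
Solving gives q = 168 with buyers paying €68 and producers receiving €50 (the €18 wedge).
Burden on buyers: €8; on producers: €10. (They sum to €18.)
The less price-elastic side of the market bears the larger share of a per-unit tax.

Buyers bear €8 per ticket; producers bear €10 per ticket.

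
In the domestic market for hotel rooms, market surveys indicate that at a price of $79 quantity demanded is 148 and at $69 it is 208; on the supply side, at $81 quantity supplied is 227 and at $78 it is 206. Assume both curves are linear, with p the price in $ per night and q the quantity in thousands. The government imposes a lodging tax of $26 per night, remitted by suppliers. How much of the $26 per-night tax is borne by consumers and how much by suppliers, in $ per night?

Demand slope: (208 − 148)/(69 − 79) = -6, so qd = 622 − 6p.
Supply slope: (206 − 227)/(78 − 81) = 7, so qs = 7p − 340.
Before the tax: set 622 − 6p = 7p − 340 → p* = $74, q* = 178.
With the tax collected from suppliers, supply shifts: qs = 7(p − 26) − 340.
Solving gives q = 94 with consumers paying $88 and suppliers receiving $62 (the $26 wedge).
Burden on consumers: $14; on suppliers: $12. (They sum to $26.)
The less price-elastic side of the market bears the larger share of a per-unit tax.

Consumers bear $14 per night; suppliers bear $12 per night.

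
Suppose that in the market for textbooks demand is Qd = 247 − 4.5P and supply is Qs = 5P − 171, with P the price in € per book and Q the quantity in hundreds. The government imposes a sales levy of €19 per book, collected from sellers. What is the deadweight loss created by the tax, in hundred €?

Before the tax: set 247 − 4.5P = 5P − 171 → P* = €44, Q* = 49.
With the tax collected from sellers, supply shifts: Qs = 5(P − 19) − 171.
Solving gives Q = 4 with consumers paying €54 and sellers receiving €35 (the €19 wedge).
Quantity falls by |ΔQ| = |49 − 4| = 45.
DWL = ½ · t · |ΔQ| = ½ · 19 · 45 = €427.5.

Deadweight loss = €427.5 hundred.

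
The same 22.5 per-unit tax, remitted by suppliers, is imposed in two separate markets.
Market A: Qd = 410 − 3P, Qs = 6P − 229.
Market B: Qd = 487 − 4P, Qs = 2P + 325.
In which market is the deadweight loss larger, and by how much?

Market A, by 168.75.

Market A: pre-tax P* = 71, Q* = 197; post-tax Q = 152; deadweight loss = 506.25.
Market B: pre-tax P* = 27, Q* = 379; post-tax Q = 349; deadweight loss = 337.5.
Difference: 506.25 vs 337.5 → market A is larger by 168.75.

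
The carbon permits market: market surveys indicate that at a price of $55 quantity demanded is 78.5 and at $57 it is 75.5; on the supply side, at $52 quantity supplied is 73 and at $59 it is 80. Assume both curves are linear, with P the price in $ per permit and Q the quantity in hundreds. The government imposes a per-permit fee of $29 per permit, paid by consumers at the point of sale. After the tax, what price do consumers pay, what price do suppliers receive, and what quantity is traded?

Demand slope: (75.5 − 78.5)/(57 − 55) = -1.5, so Qd = 161 − 1.5P.
Supply slope: (80 − 73)/(59 − 52) = 1, so Qs = P + 21.
Before the tax: set 161 − 1.5P = P + 21 → P* = $56, Q* = 77.
With the tax collected from consumers, demand (in seller-price terms) shifts: Qd = 161 − 1.5(P + 29).
New equilibrium: consumers pay $67.6, suppliers receive $38.6, Q = 59.6. (Wedge: Pb − Ps = 29.)
The less price-elastic side of the market bears the larger share of a per-unit tax.

Consumers pay $67.6; suppliers receive $38.6; quantity = 59.6.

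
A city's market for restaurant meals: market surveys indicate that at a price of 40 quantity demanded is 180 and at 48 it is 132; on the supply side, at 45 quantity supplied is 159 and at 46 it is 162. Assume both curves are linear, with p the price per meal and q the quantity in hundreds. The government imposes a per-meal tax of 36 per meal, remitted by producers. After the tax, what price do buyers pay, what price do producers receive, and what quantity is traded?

Demand slope: (132 − 180)/(48 − 40) = -6, so qd = 420 − 6p.
Supply slope: (162 − 159)/(46 − 45) = 3, so qs = 3p + 24.
Without the tax, 420 − 6p = 3p + 24 gives 9p = 396, so p* = 44 and q* = 156.
With the tax collected from producers, supply shifts: qs = 3(p − 36) + 24.
New equilibrium: buyers pay 56, producers receive 20, q = 84. (Wedge: pb − ps = 36.)
The less price-elastic side of the market bears the larger share of a per-unit tax.

Buyers pay 56; producers receive 20; quantity = 84.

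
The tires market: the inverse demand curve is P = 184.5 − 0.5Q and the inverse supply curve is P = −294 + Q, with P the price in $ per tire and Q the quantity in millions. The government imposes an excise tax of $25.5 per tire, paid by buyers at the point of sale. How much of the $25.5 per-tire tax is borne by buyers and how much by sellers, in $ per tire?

Rewrite in direct form: Qd = 369 − 2P and Qs = P + 294.
Before the tax: set 369 − 2P = P + 294 → P* = $25, Q* = 319.
With the tax collected from buyers, demand (in seller-price terms) shifts: Qd = 369 − 2(P + 25.5).
Solving gives Q = 302 with buyers paying $33.5 and sellers receiving $8 (the $25.5 wedge).
Burden on buyers: $8.5; on sellers: $17. (They sum to $25.5.)

Buyers bear $8.5 per tire; sellers bear $17 per tire.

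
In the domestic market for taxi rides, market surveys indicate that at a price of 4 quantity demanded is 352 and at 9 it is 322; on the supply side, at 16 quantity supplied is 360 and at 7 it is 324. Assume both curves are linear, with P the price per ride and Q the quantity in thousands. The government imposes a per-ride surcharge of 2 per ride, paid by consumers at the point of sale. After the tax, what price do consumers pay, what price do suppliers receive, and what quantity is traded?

Consumers pay 8.8; suppliers receive 6.8; quantity = 323.2.

Demand slope: (322 − 352)/(9 − 4) = -6, so Qd = 376 − 6P.
Supply slope: (324 − 360)/(7 − 16) = 4, so Qs = 4P + 296.
Without the tax, 376 − 6P = 4P + 296 gives 10P = 80, so P* = 8 and Q* = 328.
With the tax collected from consumers, demand (in seller-price terms) shifts: Qd = 376 − 6(P + 2).
Solving gives Q = 323.2 with consumers paying 8.8 and suppliers receiving 6.8 (the 2 wedge).
The less price-elastic side of the market bears the larger share of a per-unit tax.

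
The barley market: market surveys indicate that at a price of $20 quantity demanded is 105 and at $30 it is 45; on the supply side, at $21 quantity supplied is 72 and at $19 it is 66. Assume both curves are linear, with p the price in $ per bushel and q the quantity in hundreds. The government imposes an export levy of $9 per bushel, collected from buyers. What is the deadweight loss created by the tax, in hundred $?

Demand slope: (45 − 105)/(30 − 20) = -6, so qd = 225 − 6p.
Supply slope: (66 − 72)/(19 − 21) = 3, so qs = 3p + 9.
Before the tax: set 225 − 6p = 3p + 9 → p* = $24, q* = 81.
With the tax collected from buyers, demand (in seller-price terms) shifts: qd = 225 − 6(p + 9).
New equilibrium: buyers pay $27, producers receive $18, q = 63. (Wedge: pb − ps = 9.)
Quantity falls by |ΔQ| = |81 − 63| = 18.
DWL = ½ · t · |ΔQ| = ½ · 9 · 18 = $81.

Deadweight loss = $81 hundred.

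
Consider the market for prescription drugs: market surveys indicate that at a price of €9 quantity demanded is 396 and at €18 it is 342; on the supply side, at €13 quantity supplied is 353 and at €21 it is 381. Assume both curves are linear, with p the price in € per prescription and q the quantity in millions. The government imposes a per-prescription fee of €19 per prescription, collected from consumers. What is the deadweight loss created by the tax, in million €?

Deadweight loss = €399 million.

Demand slope: (342 − 396)/(18 − 9) = -6, so qd = 450 − 6p.
Supply slope: (381 − 353)/(21 − 13) = 3.5, so qs = 3.5p + 307.5.
Without the tax, 450 − 6p = 3.5p + 307.5 gives 9.5p = 142.5, so p* = €15 and q* = 360.
With the tax collected from consumers, demand (in seller-price terms) shifts: qd = 450 − 6(p + 19).
New equilibrium: consumers pay €22, producers receive €3, q = 318. (Wedge: pb − ps = 19.)
Quantity falls by |ΔQ| = |360 − 318| = 42.
DWL = ½ · t · |ΔQ| = ½ · 19 · 42 = €399.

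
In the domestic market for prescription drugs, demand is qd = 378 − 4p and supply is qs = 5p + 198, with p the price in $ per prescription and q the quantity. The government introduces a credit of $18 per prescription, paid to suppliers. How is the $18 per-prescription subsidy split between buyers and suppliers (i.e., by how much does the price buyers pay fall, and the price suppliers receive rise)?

Buyers gain $10 per prescription; suppliers gain $8 per prescription.

Before the subsidy: set 378 − 4p = 5p + 198 → p* = $20, q* = 298.
With a per-unit subsidy paid to suppliers, each receives p + 18 per unit sold, so supply becomes qs = 5(p + 18) + 198.
Solving gives q = 338 with buyers paying $10 and suppliers receiving $28 (the $18 wedge).
Gain to buyers: $10; to suppliers: $8. (They sum to $18.)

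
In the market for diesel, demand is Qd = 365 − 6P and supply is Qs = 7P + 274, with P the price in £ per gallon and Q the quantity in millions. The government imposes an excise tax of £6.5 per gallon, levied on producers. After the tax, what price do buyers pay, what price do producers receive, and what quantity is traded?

Buyers pay £10.5; producers receive £4; quantity = 302.

Without the tax, 365 − 6P = 7P + 274 gives 13P = 91, so P* = £7 and Q* = 323.
With the tax collected from producers, supply shifts: Qs = 7(P − 6.5) + 274.
New equilibrium: buyers pay £10.5, producers receive £4, Q = 302. (Wedge: Pb − Ps = 6.5.)
The less price-elastic side of the market bears the larger share of a per-unit tax.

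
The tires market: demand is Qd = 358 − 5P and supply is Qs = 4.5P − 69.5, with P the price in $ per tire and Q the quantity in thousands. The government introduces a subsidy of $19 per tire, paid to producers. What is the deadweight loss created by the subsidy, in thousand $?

Deadweight loss = $427.5 thousand.

Before the subsidy: set 358 − 5P = 4.5P − 69.5 → P* = $45, Q* = 133.
With a per-unit subsidy paid to producers, each receives P + 19 per unit sold, so supply becomes Qs = 4.5(P + 19) − 69.5.
New equilibrium: buyers pay $36, producers receive $55, Q = 178. (Wedge: Pb − Ps = −19.)
Quantity rises by |ΔQ| = |133 − 178| = 45.
DWL = ½ · t · |ΔQ| = ½ · 19 · 45 = $427.5.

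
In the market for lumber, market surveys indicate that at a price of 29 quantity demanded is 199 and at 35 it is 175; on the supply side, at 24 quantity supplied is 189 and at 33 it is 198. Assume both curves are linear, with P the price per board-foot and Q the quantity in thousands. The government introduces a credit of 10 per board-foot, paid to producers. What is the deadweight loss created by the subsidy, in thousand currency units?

Demand slope: (175 − 199)/(35 − 29) = -4, so Qd = 315 − 4P.
Supply slope: (198 − 189)/(33 − 24) = 1, so Qs = P + 165.
Without the subsidy, 315 − 4P = P + 165 gives 5P = 150, so P* = 30 and Q* = 195.
With a per-unit subsidy paid to producers, each receives P + 10 per unit sold, so supply becomes Qs = (P + 10) + 165.
Solving gives Q = 203 with buyers paying 28 and producers receiving 38 (the 10 wedge).
Quantity rises by |ΔQ| = |195 − 203| = 8.
DWL = ½ · t · |ΔQ| = ½ · 10 · 8 = 40.

Deadweight loss = 40 thousand.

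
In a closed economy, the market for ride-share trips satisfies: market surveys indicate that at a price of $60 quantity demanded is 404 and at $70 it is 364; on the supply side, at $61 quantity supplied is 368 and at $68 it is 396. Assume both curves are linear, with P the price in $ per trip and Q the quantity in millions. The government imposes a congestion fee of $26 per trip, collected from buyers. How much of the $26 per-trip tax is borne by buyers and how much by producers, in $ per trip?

Buyers bear $13 per trip; producers bear $13 per trip.

Demand slope: (364 − 404)/(70 − 60) = -4, so Qd = 644 − 4P.
Supply slope: (396 − 368)/(68 − 61) = 4, so Qs = 4P + 124.
Without the tax, 644 − 4P = 4P + 124 gives 8P = 520, so P* = $65 and Q* = 384.
With the tax collected from buyers, demand (in seller-price terms) shifts: Qd = 644 − 4(P + 26).
New equilibrium: buyers pay $78, producers receive $52, Q = 332. (Wedge: Pb − Ps = 26.)
Burden on buyers: $13; on producers: $13. (They sum to $26.)
The less price-elastic side of the market bears the larger share of a per-unit tax.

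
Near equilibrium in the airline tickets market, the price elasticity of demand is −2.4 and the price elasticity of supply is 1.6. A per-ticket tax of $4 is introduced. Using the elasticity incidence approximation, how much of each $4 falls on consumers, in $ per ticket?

Consumers bear ≈ $1.6 per ticket.

Incidence ratio: consumers' share ≈ εs / (εs + |εd|) = 1.6 / (1.6 + 2.4) = 0.4.
So consumers bear ≈ 0.4 × $4 = $1.6; suppliers bear $2.4.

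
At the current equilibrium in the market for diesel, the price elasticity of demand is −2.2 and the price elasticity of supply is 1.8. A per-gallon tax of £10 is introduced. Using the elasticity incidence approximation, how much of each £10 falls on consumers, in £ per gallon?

Incidence ratio: consumers' share ≈ εs / (εs + |εd|) = 1.8 / (1.8 + 2.2) = 0.45.
So consumers bear ≈ 0.45 × £10 = £4.5; sellers bear £5.5.

Consumers bear ≈ £4.5 per gallon.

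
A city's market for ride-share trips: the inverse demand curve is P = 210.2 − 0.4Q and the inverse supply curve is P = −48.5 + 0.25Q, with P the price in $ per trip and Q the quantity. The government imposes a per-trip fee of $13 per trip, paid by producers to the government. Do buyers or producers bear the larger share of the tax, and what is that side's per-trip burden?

Rewrite in direct form: Qd = 525.5 − 2.5P and Qs = 4P + 194.
Before the tax: set 525.5 − 2.5P = 4P + 194 → P* = $51, Q* = 398.
With the tax collected from producers, supply shifts: Qs = 4(P − 13) + 194.
New equilibrium: buyers pay $59, producers receive $46, Q = 378. (Wedge: Pb − Ps = 13.)
Per-trip burden: buyers $8, producers $5.
Buyers take the larger share because demand is less price-elastic here (demand slope 2.5 vs supply slope 4).
The less price-elastic side of the market bears the larger share of a per-unit tax.

Buyers bear the larger share: $8 per trip.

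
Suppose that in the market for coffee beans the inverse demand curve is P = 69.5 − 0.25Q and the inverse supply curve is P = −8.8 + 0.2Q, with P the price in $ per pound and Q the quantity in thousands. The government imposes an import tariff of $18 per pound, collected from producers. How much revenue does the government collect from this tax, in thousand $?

Tax revenue = $2412 thousand.

Rewrite in direct form: Qd = 278 − 4P and Qs = 5P + 44.
Without the tax, 278 − 4P = 5P + 44 gives 9P = 234, so P* = $26 and Q* = 174.
With the tax collected from producers, supply shifts: Qs = 5(P − 18) + 44.
New equilibrium: consumers pay $36, producers receive $18, Q = 134. (Wedge: Pb − Ps = 18.)
Revenue = t · Q = 18 · 134 = $2412.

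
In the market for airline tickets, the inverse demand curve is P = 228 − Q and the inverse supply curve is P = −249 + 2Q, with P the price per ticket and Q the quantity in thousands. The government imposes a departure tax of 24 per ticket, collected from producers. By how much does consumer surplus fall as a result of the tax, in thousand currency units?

Rewrite in direct form: Qd = 228 − P and Qs = 0.5P + 124.5.
Without the tax, 228 − P = 0.5P + 124.5 gives 1.5P = 103.5, so P* = 69 and Q* = 159.
With the tax collected from producers, supply shifts: Qs = 0.5(P − 24) + 124.5.
Solving gives Q = 151 with consumers paying 77 and producers receiving 53 (the 24 wedge).
ΔCS is the trapezoid between Q = 151 and Q = 159 of height 8: ½ · (159 + 151) · 8 = 1240.

Consumer surplus falls by 1240 thousand.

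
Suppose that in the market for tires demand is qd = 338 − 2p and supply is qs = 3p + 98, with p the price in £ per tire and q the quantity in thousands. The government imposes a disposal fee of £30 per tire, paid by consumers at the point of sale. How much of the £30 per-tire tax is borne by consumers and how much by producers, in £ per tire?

Without the tax, 338 − 2p = 3p + 98 gives 5p = 240, so p* = £48 and q* = 242.
With the tax collected from consumers, demand (in seller-price terms) shifts: qd = 338 − 2(p + 30).
New equilibrium: consumers pay £66, producers receive £36, q = 206. (Wedge: pb − ps = 30.)
Burden on consumers: £18; on producers: £12. (They sum to £30.)
The less price-elastic side of the market bears the larger share of a per-unit tax.

Consumers bear £18 per tire; producers bear £12 per tire.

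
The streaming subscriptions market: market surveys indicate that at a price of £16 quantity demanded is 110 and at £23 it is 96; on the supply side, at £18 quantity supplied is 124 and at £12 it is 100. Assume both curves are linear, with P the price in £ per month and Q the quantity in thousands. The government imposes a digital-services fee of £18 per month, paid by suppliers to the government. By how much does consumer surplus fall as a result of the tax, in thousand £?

Consumer surplus falls by £1200 thousand.

Demand slope: (96 − 110)/(23 − 16) = -2, so Qd = 142 − 2P.
Supply slope: (100 − 124)/(12 − 18) = 4, so Qs = 4P + 52.
Before the tax: set 142 − 2P = 4P + 52 → P* = £15, Q* = 112.
With the tax collected from suppliers, supply shifts: Qs = 4(P − 18) + 52.
Solving gives Q = 88 with consumers paying £27 and suppliers receiving £9 (the £18 wedge).
ΔCS is the trapezoid between Q = 88 and Q = 112 of height £12: ½ · (112 + 88) · 12 = £1200.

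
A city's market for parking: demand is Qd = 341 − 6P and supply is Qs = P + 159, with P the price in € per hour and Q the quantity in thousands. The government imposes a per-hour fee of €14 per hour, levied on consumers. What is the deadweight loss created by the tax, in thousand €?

Deadweight loss = €84 thousand.

Before the tax: set 341 − 6P = P + 159 → P* = €26, Q* = 185.
With the tax collected from consumers, demand (in seller-price terms) shifts: Qd = 341 − 6(P + 14).
New equilibrium: consumers pay €28, suppliers receive €14, Q = 173. (Wedge: Pb − Ps = 14.)
Quantity falls by |ΔQ| = |185 − 173| = 12.
DWL = ½ · t · |ΔQ| = ½ · 14 · 12 = €84.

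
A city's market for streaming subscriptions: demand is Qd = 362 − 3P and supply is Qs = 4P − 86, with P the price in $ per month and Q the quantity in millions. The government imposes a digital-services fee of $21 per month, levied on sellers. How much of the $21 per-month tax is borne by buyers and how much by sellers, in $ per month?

Buyers bear $12 per month; sellers bear $9 per month.

Before the tax: set 362 − 3P = 4P − 86 → P* = $64, Q* = 170.
With the tax collected from sellers, supply shifts: Qs = 4(P − 21) − 86.
Solving gives Q = 134 with buyers paying $76 and sellers receiving $55 (the $21 wedge).
Burden on buyers: $12; on sellers: $9. (They sum to $21.)
The less price-elastic side of the market bears the larger share of a per-unit tax.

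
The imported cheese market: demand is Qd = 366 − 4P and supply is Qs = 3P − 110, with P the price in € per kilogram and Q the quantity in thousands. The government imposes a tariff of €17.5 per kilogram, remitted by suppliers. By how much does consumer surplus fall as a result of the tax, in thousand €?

Before the tax: set 366 − 4P = 3P − 110 → P* = €68, Q* = 94.
With the tax collected from suppliers, supply shifts: Qs = 3(P − 17.5) − 110.
New equilibrium: consumers pay €75.5, suppliers receive €58, Q = 64. (Wedge: Pb − Ps = 17.5.)
ΔCS is the trapezoid between Q = 64 and Q = 94 of height €7.5: ½ · (94 + 64) · 7.5 = €592.5.

Consumer surplus falls by €592.5 thousand.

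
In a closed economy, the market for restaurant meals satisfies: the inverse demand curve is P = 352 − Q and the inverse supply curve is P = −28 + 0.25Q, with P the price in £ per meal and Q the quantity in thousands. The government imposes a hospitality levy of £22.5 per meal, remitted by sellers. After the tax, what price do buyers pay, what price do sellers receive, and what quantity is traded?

Rewrite in direct form: Qd = 352 − P and Qs = 4P + 112.
Without the tax, 352 − P = 4P + 112 gives 5P = 240, so P* = £48 and Q* = 304.
With the tax collected from sellers, supply shifts: Qs = 4(P − 22.5) + 112.
Solving gives Q = 286 with buyers paying £66 and sellers receiving £43.5 (the £22.5 wedge).

Buyers pay £66; sellers receive £43.5; quantity = 286.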